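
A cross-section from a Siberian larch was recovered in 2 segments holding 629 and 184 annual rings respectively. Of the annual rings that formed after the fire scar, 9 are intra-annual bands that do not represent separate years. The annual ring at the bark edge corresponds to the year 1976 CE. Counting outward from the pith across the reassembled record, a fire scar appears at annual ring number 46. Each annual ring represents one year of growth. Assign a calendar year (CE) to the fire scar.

Total annual rings = 629 + 184 = 813.
813 − 46 = 767 annual rings lie beyond the fire scar toward the bark edge.
Removing the 9 false annual rings leaves 767 − 9 = 758 true annual rings beyond the fire scar.
1976 − 758 = 1218 CE.

1218 CE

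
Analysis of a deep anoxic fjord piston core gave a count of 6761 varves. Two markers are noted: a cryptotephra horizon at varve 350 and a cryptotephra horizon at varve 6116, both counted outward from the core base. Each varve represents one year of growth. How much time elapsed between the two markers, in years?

The two markers are separated by 6116 − 350 = 5766 varves.
That is 5766 years at one varve per year.

5766 years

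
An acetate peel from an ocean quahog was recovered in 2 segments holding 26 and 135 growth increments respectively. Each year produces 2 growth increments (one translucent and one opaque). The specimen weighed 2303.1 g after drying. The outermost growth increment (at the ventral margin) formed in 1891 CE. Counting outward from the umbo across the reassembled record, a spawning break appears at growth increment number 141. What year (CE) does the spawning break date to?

1881 CE

Total growth increments = 26 + 135 = 161.
The spawning break sits at growth increment 141 from the umbo, so 161 − 141 = 20 growth increments formed after it.
Dividing by 2 growth increments per year: 20 / 2 = 10 years.
1891 − 10 = 1881 CE.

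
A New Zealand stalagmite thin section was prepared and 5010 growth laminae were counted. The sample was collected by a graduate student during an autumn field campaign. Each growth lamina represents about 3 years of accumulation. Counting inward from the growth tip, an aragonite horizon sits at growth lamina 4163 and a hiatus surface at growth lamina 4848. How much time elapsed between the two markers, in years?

2055 years

4848 − 4163 = 685 growth laminae lie between the two events.
685 growth laminae at 3 years each span 685 × 3 = 2055 years.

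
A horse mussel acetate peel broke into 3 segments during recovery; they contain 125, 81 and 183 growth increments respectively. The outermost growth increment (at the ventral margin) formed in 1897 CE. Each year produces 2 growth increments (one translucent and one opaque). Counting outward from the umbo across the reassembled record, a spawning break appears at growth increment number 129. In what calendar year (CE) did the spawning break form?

1767 CE

Total growth increments = 125 + 81 + 183 = 389.
Between growth increment 129 and the ventral margin there are 389 − 129 = 260 growth increments.
With 2 growth increments per year, 260 / 2 = 130 years.
1897 − 130 = 1767 CE.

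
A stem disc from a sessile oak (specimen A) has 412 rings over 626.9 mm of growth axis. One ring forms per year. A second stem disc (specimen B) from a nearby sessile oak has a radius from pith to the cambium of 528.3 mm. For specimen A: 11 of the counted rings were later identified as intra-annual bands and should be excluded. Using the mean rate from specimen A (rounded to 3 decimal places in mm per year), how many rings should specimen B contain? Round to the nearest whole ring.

338 rings

Specimen A: after corrections the count is 412 − 11 = 401 rings.
A: Extension rate ≈ 626.9 / 401 = 1.563 mm/yr.
For B, 528.3 / 1.563 = 338.00 years ≈ 338 rings.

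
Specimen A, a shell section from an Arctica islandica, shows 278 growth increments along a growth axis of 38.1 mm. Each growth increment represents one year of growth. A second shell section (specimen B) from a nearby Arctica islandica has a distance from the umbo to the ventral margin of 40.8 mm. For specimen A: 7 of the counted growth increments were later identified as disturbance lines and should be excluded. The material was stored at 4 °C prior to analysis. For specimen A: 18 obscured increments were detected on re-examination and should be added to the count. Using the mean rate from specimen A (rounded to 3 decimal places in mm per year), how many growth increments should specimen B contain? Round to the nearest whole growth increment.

309 growth increments

Specimen A: correcting the raw count gives 278 − 7 + 18 = 289 true growth increments.
A: Mean rate = 38.1 mm / 289 years ≈ 0.132 mm per year.
B spans 40.8 / 0.132 = 309.09 years ≈ 309 growth increments.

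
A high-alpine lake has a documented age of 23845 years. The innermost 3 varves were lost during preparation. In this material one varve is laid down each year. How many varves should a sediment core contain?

23842 varves

At one varve per year, 23845 years correspond to 23845 varves.
23845 − 3 missed = 23842 varves expected in the prepared section.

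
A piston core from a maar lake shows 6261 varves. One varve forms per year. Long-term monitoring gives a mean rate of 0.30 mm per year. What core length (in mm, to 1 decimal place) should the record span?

1878.3 mm

6261 years of growth are recorded.
6261 years at 0.30 mm/year gives 0.30 × 6261 = 1878.3 mm.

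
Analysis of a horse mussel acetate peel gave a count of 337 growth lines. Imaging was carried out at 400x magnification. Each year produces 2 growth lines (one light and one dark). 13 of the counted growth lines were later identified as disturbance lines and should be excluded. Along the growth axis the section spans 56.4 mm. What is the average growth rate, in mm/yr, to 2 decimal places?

True growth line count = 337 − 13 = 324.
324 growth lines at 2 per year is 324 / 2 = 162 years.
Extension rate ≈ 56.4 / 162 = 0.35 mm/yr.

0.35 mm/yr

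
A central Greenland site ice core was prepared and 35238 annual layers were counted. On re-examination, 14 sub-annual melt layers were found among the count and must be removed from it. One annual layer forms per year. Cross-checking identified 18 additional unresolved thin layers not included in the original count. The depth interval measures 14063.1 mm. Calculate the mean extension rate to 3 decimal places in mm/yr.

Adjusted count: 35238 − 14 + 18 = 35242 annual layers.
Extension rate ≈ 14063.1 / 35242 = 0.399 mm/yr.

0.399 mm/yr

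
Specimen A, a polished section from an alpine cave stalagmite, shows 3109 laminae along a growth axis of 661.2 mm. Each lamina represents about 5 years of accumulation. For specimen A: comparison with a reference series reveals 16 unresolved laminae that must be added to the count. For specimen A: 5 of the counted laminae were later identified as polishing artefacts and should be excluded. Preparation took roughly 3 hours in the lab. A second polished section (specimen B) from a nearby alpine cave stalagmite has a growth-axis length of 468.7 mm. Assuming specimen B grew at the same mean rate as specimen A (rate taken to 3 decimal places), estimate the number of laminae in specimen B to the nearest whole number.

Specimen A: true lamina count = 3109 − 5 + 16 = 3120.
Specimen A: at 5 years per lamina, 3120 × 5 = 15600 years.
A: Mean rate = 661.2 mm / 15600 years ≈ 0.042 mm per year.
B spans 468.7 / 0.042 = 11159.52 years; at 5 years per lamina that is 11159.52 / 5 ≈ 2232 laminae.

2232 laminae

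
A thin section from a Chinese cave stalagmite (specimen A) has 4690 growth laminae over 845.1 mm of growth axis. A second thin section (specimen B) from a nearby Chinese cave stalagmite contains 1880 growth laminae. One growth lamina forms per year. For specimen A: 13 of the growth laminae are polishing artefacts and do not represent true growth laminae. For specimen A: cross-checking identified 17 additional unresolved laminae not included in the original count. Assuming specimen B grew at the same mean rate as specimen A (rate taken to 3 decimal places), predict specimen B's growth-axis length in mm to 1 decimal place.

Specimen A: adjusted count: 4690 − 13 + 17 = 4694 growth laminae.
A: Extension rate ≈ 845.1 / 4694 = 0.180 mm/yr.
B's length ≈ 0.180 × 1880 = 338.4 mm.

338.4 mm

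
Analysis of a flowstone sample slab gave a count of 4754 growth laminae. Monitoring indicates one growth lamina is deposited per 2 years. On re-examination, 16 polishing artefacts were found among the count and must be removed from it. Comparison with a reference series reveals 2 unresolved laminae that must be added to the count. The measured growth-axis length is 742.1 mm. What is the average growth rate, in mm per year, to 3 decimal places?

True growth lamina count = 4754 − 16 + 2 = 4740.
4740 growth laminae at 2 years each span 4740 × 2 = 9480 years.
Mean rate = 742.1 mm / 9480 years ≈ 0.078 mm per year.

0.078 mm per year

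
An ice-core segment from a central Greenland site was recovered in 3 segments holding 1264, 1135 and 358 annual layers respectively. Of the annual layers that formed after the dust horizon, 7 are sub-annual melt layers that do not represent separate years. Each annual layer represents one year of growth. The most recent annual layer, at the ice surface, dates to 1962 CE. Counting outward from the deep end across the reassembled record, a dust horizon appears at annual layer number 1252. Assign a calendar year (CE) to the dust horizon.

Total annual layers = 1264 + 1135 + 358 = 2757.
Between annual layer 1252 and the ice surface there are 2757 − 1252 = 1505 annual layers.
1505 − 7 false = 1498 true annual layers after the dust horizon.
1962 − 1498 = 464 CE.

464 CE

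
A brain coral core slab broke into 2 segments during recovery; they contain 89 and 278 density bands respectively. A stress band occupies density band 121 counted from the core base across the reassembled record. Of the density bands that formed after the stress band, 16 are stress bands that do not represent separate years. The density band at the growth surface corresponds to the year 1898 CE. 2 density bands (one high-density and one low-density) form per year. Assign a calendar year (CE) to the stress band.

Total density bands = 89 + 278 = 367.
Between density band 121 and the growth surface there are 367 − 121 = 246 density bands.
Excluding 16 false density bands: 246 − 16 = 230.
With 2 density bands per year, 230 / 2 = 115 years.
1898 − 115 = 1783 CE.

1783 CE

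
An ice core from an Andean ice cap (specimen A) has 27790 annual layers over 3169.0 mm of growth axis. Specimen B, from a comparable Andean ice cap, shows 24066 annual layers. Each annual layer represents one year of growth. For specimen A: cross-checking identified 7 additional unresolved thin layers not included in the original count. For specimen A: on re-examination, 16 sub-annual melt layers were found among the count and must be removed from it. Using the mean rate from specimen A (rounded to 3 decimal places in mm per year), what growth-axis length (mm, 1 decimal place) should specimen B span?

Specimen A: correcting the raw count gives 27790 − 16 + 7 = 27781 true annual layers.
A: Mean rate = 3169.0 mm / 27781 years ≈ 0.114 mm/yr.
Length of B = 0.114 × 24066 = 2743.5 mm.

2743.5 mm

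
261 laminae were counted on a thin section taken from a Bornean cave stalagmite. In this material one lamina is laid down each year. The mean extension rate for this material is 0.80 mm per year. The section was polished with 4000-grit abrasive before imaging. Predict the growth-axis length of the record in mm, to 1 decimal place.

208.8 mm

The record spans 261 years at 0.80 mm per year.
261 years at 0.80 mm/year gives 0.80 × 261 = 208.8 mm.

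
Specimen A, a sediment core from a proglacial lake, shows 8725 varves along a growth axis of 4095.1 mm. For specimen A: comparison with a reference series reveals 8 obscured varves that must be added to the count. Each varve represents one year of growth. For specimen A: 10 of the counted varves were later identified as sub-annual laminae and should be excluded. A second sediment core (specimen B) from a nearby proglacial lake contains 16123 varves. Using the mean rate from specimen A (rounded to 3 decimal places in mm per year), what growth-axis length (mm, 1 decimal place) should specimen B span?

Specimen A: after corrections the count is 8725 − 10 + 8 = 8723 varves.
A: Extension rate ≈ 4095.1 / 8723 = 0.469 mm/yr.
Length of B = 0.469 × 16123 = 7561.7 mm.

7561.7 mm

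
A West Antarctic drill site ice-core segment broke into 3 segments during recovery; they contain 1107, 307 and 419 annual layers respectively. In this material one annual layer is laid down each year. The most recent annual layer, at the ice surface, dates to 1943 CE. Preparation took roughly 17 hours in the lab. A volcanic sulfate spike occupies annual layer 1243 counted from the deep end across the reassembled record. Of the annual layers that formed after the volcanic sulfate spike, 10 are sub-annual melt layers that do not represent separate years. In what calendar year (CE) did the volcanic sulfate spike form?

1363 CE

Total annual layers = 1107 + 307 + 419 = 1833.
Between annual layer 1243 and the ice surface there are 1833 − 1243 = 590 annual layers.
590 − 10 false = 580 true annual layers after the volcanic sulfate spike.
1943 − 580 = 1363 CE.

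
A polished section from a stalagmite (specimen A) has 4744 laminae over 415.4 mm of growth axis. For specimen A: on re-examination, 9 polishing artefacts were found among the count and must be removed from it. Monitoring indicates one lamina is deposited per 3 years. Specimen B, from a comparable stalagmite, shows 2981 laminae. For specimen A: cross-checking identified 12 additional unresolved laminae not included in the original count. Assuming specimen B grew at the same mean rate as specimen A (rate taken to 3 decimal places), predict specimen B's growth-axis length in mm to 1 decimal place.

259.3 mm

Specimen A: correcting the raw count gives 4744 − 9 + 12 = 4747 true laminae.
Specimen A: at 3 years per lamina, 4747 × 3 = 14241 years.
A: Mean rate = 415.4 mm / 14241 years ≈ 0.029 mm/year.
Specimen B: 2981 laminae at 3 years each span 2981 × 3 = 8943 years. Length of B = 0.029 × 8943 = 259.3 mm.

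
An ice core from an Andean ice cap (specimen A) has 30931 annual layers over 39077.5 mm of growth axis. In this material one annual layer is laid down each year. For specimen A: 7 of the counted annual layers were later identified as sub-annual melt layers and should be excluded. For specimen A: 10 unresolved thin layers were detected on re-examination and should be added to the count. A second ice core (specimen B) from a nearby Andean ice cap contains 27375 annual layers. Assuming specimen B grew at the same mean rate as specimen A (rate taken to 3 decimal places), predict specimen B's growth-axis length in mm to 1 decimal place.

34574.6 mm

Specimen A: after corrections the count is 30931 − 7 + 10 = 30934 annual layers.
A: Extension rate ≈ 39077.5 / 30934 = 1.263 mm per year.
For B, 1.263 mm/year × 27375 years = 34574.6 mm.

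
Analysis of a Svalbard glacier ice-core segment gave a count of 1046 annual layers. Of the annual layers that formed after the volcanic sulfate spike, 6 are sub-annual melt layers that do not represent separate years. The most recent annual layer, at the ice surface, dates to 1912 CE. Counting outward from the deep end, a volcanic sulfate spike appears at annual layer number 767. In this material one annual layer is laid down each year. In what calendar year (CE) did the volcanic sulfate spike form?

1639 CE

1046 − 767 = 279 annual layers lie beyond the volcanic sulfate spike toward the ice surface.
Removing the 6 false annual layers leaves 279 − 6 = 273 true annual layers beyond the volcanic sulfate spike.
The annual layer at the ice surface is 1912 CE, so the volcanic sulfate spike dates to 1912 − 273 = 1639 CE.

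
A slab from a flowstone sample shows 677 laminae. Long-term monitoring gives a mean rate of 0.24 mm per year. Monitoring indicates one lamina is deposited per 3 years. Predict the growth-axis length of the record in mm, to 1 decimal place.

677 laminae at 3 years each span 677 × 3 = 2031 years.
Predicted length = 0.24 mm/year × 2031 years = 487.4 mm.

487.4 mm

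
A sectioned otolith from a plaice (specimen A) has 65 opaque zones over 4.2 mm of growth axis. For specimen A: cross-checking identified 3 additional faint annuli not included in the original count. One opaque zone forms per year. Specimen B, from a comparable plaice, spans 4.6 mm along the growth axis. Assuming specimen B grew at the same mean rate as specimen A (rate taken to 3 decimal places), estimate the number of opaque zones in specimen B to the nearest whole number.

Specimen A: adjusted count: 65 + 3 = 68 opaque zones.
A: Mean rate = 4.2 mm / 68 years ≈ 0.062 mm per year.
Specimen B: 4.6 mm / 0.062 mm per year = 74.19 years ≈ 74 opaque zones.

74 opaque zones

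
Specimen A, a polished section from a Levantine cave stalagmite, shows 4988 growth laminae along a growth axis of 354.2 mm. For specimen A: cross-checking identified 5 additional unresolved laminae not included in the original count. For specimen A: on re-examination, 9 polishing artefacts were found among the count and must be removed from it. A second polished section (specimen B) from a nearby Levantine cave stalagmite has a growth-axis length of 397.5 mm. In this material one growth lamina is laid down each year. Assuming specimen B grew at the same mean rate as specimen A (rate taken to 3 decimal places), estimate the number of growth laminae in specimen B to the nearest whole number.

5599 growth laminae

Specimen A: true growth lamina count = 4988 − 9 + 5 = 4984.
A: Extension rate ≈ 354.2 / 4984 = 0.071 mm/yr.
B spans 397.5 / 0.071 = 5598.59 years ≈ 5599 growth laminae.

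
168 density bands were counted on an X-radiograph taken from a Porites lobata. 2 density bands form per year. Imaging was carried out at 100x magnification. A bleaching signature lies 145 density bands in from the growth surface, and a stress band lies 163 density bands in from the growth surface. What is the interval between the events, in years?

9 years

Separation: 163 − 145 = 18 density bands.
18 density bands at 2 per year is 18 / 2 = 9 years.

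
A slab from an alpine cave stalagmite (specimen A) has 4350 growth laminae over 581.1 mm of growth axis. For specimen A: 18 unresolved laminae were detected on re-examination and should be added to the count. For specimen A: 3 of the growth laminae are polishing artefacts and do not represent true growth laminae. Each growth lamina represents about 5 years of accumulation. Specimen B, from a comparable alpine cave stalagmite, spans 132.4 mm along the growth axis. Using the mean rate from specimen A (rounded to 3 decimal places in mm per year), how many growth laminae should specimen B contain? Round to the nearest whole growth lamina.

Specimen A: correcting the raw count gives 4350 − 3 + 18 = 4365 true growth laminae.
Specimen A: 4365 growth laminae at 5 years each span 4365 × 5 = 21825 years.
A: Mean rate = 581.1 mm / 21825 years ≈ 0.027 mm per year.
B spans 132.4 / 0.027 = 4903.70 years; at 5 years per growth lamina that is 4903.70 / 5 ≈ 981 growth laminae.

981 growth laminae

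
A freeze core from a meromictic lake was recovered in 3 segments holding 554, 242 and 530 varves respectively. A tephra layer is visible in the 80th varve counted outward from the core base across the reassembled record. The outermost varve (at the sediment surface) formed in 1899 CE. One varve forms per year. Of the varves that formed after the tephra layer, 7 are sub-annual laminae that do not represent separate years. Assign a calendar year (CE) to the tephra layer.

Total varves = 554 + 242 + 530 = 1326.
The tephra layer sits at varve 80 from the core base, so 1326 − 80 = 1246 varves formed after it.
1246 − 7 false = 1239 true varves after the tephra layer.
The varve at the sediment surface is 1899 CE, so the tephra layer dates to 1899 − 1239 = 660 CE.

660 CE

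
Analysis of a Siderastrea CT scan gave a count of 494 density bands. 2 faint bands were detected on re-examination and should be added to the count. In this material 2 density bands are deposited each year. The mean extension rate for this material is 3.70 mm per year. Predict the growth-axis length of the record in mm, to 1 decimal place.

Correcting the raw count gives 494 + 2 = 496 true density bands.
496 density bands at 2 per year is 496 / 2 = 248 years.
248 years at 3.70 mm/year gives 3.70 × 248 = 917.6 mm.

917.6 mm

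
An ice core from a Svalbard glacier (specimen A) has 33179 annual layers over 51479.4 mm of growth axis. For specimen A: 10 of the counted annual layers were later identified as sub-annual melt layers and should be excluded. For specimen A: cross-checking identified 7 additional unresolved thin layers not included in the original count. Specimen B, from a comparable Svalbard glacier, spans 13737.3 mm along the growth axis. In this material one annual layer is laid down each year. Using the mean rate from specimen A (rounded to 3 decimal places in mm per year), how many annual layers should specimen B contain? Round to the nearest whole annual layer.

Specimen A: after corrections the count is 33179 − 10 + 7 = 33176 annual layers.
A: Extension rate ≈ 51479.4 / 33176 = 1.552 mm per year.
For B, 13737.3 / 1.552 = 8851.35 years ≈ 8851 annual layers.

8851 annual layers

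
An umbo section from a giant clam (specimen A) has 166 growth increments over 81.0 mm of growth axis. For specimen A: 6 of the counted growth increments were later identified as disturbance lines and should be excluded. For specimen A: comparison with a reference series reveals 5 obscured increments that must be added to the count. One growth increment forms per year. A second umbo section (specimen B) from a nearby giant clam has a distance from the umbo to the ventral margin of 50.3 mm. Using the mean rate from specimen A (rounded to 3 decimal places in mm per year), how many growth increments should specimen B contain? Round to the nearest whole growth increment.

102 growth increments

Specimen A: true growth increment count = 166 − 6 + 5 = 165.
A: Mean rate = 81.0 mm / 165 years ≈ 0.491 mm/yr.
For B, 50.3 / 0.491 = 102.44 years ≈ 102 growth increments.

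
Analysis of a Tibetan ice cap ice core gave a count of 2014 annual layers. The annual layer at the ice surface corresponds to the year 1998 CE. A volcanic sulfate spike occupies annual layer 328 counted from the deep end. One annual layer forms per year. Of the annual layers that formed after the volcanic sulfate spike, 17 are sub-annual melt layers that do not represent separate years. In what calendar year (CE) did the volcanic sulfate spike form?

329 CE

Between annual layer 328 and the ice surface there are 2014 − 328 = 1686 annual layers.
Excluding 17 false annual layers: 1686 − 17 = 1669.
1998 − 1669 = 329 CE.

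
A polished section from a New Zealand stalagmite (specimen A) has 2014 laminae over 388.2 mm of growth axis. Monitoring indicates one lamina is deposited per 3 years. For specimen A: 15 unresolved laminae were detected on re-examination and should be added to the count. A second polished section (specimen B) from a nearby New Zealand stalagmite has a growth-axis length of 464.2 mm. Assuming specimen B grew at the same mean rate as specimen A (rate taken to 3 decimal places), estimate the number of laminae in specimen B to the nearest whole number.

2418 laminae

Specimen A: true lamina count = 2014 + 15 = 2029.
Specimen A: at 3 years per lamina, 2029 × 3 = 6087 years.
A: 388.2 mm over 6087 years gives 388.2 / 6087 ≈ 0.064 mm/yr.
Specimen B: 464.2 mm / 0.064 mm per year = 7253.12 years; at 3 years per lamina that is 7253.12 / 3 ≈ 2418 laminae.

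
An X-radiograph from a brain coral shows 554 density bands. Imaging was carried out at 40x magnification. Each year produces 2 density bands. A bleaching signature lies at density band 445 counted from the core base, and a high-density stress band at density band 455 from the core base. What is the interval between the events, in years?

5 years

The two markers are separated by 455 − 445 = 10 density bands.
With 2 density bands per year, 10 / 2 = 5 years.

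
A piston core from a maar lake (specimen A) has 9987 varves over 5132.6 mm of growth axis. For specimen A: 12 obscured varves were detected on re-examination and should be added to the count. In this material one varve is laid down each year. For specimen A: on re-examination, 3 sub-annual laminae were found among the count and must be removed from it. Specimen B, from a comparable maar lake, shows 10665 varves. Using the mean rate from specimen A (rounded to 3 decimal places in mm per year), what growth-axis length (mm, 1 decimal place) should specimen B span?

Specimen A: correcting the raw count gives 9987 − 3 + 12 = 9996 true varves.
A: Mean rate = 5132.6 mm / 9996 years ≈ 0.513 mm/year.
Length of B = 0.513 × 10665 = 5471.1 mm.

5471.1 mm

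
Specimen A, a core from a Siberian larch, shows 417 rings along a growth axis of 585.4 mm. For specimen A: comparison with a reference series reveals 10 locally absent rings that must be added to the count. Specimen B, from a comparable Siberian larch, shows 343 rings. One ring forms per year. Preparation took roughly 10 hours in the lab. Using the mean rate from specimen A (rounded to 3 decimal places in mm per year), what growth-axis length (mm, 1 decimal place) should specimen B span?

Specimen A: after corrections the count is 417 + 10 = 427 rings.
A: Mean rate = 585.4 mm / 427 years ≈ 1.371 mm per year.
B's length ≈ 1.371 × 343 = 470.3 mm.

470.3 mm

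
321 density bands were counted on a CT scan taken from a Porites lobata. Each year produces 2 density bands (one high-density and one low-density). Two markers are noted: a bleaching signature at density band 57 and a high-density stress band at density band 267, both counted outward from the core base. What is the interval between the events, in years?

105 years

Separation: 267 − 57 = 210 density bands.
With 2 density bands per year, 210 / 2 = 105 years.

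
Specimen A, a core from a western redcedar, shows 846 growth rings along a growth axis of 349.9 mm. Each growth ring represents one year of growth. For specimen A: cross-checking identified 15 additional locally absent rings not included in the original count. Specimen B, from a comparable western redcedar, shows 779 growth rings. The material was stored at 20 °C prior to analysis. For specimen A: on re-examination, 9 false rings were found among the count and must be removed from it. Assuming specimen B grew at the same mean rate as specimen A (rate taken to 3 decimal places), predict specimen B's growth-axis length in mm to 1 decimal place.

320.2 mm

Specimen A: after corrections the count is 846 − 9 + 15 = 852 growth rings.
A: 349.9 mm over 852 years gives 349.9 / 852 ≈ 0.411 mm per year.
Length of B = 0.411 × 779 = 320.2 mm.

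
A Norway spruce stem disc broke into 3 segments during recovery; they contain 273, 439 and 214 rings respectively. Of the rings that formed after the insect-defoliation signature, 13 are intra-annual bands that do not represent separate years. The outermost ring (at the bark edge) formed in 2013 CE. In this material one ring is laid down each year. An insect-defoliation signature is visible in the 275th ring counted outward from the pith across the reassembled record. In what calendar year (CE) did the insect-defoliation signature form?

1375 CE

Total rings = 273 + 439 + 214 = 926.
The insect-defoliation signature sits at ring 275 from the pith, so 926 − 275 = 651 rings formed after it.
Excluding 13 false rings: 651 − 13 = 638.
The ring at the bark edge is 2013 CE, so the insect-defoliation signature dates to 2013 − 638 = 1375 CE.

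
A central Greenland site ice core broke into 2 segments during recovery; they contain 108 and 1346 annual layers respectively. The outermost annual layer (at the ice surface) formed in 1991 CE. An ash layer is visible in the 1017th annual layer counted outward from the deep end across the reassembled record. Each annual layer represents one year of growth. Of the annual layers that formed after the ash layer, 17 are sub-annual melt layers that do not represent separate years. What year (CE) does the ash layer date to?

Total annual layers = 108 + 1346 = 1454.
The ash layer sits at annual layer 1017 from the deep end, so 1454 − 1017 = 437 annual layers formed after it.
437 − 17 false = 420 true annual layers after the ash layer.
Counting back 420 years from 1991 CE places the ash layer in 1991 − 420 = 1571 CE.

1571 CE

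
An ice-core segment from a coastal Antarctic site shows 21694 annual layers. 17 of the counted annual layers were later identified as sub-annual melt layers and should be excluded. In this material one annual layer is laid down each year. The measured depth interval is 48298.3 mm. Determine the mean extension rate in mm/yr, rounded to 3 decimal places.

2.228 mm/yr

Correcting the raw count gives 21694 − 17 = 21677 true annual layers.
Mean rate = 48298.3 mm / 21677 years ≈ 2.228 mm/yr.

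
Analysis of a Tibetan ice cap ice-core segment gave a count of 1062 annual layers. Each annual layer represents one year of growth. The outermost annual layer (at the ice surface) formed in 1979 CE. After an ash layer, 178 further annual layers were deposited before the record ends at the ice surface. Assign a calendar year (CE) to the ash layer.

178 annual layers post-date the ash layer.
The annual layer at the ice surface is 1979 CE, so the ash layer dates to 1979 − 178 = 1801 CE.

1801 CE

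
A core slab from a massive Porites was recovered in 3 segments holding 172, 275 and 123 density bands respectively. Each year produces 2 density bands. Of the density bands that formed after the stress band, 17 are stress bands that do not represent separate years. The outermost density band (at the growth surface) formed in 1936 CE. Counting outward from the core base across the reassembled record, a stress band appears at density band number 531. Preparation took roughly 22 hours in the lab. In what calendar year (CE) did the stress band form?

1925 CE

Total density bands = 172 + 275 + 123 = 570.
570 − 531 = 39 density bands lie beyond the stress band toward the growth surface.
39 − 17 false = 22 true density bands after the stress band.
Dividing by 2 density bands per year: 22 / 2 = 11 years.
Counting back 11 years from 1936 CE places the stress band in 1936 − 11 = 1925 CE.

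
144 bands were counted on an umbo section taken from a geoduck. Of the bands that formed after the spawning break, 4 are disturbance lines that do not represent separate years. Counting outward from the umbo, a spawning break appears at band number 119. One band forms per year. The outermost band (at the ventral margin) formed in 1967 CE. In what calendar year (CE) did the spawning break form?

The spawning break sits at band 119 from the umbo, so 144 − 119 = 25 bands formed after it.
Removing the 4 false bands leaves 25 − 4 = 21 true bands beyond the spawning break.
Counting back 21 years from 1967 CE places the spawning break in 1967 − 21 = 1946 CE.

1946 CE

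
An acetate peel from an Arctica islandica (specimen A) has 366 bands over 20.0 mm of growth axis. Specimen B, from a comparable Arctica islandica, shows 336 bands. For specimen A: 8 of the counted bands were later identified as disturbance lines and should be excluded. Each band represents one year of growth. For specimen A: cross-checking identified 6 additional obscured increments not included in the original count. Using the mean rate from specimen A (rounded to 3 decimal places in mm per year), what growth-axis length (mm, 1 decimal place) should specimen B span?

18.5 mm

Specimen A: after corrections the count is 366 − 8 + 6 = 364 bands.
A: Mean rate = 20.0 mm / 364 years ≈ 0.055 mm per year.
Length of B = 0.055 × 336 = 18.5 mm.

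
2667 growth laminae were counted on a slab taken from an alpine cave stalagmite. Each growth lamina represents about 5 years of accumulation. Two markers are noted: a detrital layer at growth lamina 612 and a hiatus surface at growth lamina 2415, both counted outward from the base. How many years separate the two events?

9015 years

Separation: 2415 − 612 = 1803 growth laminae.
1803 growth laminae at 5 years each span 1803 × 5 = 9015 years.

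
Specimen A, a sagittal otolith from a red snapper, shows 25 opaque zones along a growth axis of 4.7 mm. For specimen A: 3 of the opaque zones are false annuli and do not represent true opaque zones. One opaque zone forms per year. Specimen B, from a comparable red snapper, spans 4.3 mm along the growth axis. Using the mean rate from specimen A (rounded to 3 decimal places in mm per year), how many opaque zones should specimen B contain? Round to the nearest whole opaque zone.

20 opaque zones

Specimen A: correcting the raw count gives 25 − 3 = 22 true opaque zones.
A: Extension rate ≈ 4.7 / 22 = 0.214 mm per year.
For B, 4.3 / 0.214 = 20.09 years ≈ 20 opaque zones.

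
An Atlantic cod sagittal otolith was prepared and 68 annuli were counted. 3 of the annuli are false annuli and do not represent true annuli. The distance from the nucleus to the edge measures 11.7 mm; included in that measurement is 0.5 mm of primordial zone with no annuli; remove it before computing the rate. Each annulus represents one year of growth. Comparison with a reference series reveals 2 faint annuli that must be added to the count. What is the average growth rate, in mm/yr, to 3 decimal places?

Correcting the raw count gives 68 − 3 + 2 = 67 true annuli.
Net length = 11.7 − 0.5 = 11.2 mm.
11.2 mm over 67 years gives 11.2 / 67 ≈ 0.167 mm/yr.

0.167 mm/yr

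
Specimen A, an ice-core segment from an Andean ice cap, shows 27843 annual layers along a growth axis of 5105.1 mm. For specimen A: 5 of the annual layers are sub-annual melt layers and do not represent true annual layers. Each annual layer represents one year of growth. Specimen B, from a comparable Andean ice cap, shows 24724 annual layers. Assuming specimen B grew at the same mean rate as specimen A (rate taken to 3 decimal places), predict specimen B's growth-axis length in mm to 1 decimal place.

4524.5 mm

Specimen A: after corrections the count is 27843 − 5 = 27838 annual layers.
A: Extension rate ≈ 5105.1 / 27838 = 0.183 mm per year.
B's length ≈ 0.183 × 24724 = 4524.5 mm.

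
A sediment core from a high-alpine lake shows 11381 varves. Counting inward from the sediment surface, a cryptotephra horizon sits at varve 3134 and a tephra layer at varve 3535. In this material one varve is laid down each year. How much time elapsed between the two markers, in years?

3535 − 3134 = 401 varves lie between the two events.
At one varve per year, 401 years elapsed between them.

401 years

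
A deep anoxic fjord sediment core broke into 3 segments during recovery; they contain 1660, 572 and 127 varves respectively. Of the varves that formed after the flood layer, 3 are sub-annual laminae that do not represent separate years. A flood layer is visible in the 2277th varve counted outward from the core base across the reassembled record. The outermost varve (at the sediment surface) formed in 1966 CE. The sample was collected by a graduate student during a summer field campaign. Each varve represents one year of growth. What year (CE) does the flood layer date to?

Total varves = 1660 + 572 + 127 = 2359.
The flood layer sits at varve 2277 from the core base, so 2359 − 2277 = 82 varves formed after it.
82 − 3 false = 79 true varves after the flood layer.
The varve at the sediment surface is 1966 CE, so the flood layer dates to 1966 − 79 = 1887 CE.

1887 CE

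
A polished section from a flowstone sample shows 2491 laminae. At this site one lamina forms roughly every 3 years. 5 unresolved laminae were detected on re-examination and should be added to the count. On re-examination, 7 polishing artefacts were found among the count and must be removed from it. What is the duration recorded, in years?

Adjusted count: 2491 − 7 + 5 = 2489 laminae.
At 3 years per lamina, 2489 × 3 = 7467 years.

7467 years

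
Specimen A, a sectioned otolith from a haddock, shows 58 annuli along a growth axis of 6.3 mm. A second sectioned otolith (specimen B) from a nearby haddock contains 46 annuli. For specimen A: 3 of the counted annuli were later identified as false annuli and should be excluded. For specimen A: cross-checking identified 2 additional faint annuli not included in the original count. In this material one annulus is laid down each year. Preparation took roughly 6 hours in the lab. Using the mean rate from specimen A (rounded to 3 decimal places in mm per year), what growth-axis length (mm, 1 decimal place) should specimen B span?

5.1 mm

Specimen A: adjusted count: 58 − 3 + 2 = 57 annuli.
A: 6.3 mm over 57 years gives 6.3 / 57 ≈ 0.111 mm per year.
Length of B = 0.111 × 46 = 5.1 mm.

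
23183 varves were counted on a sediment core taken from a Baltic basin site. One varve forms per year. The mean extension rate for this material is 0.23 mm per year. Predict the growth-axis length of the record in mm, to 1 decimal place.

The record spans 23183 years at 0.23 mm per year.
Length ≈ 0.23 × 23183 = 5332.1 mm.

5332.1 mm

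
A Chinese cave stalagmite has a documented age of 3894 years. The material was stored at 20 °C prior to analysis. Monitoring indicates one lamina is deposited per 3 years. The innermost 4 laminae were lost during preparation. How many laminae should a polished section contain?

1294 laminae

Expected laminae: 3894 / 3 = 1298.
Less the 4 uncaptured laminae: 1298 − 4 = 1294.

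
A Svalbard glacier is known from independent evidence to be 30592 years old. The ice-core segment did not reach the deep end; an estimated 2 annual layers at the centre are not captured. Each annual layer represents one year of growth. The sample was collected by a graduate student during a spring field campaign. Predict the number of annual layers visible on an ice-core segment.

30590 annual layers

One annual layer per year gives 30592 annual layers over 30592 years.
Subtracting the 2 annual layers not captured gives 30592 − 2 = 30590 annual layers in the record.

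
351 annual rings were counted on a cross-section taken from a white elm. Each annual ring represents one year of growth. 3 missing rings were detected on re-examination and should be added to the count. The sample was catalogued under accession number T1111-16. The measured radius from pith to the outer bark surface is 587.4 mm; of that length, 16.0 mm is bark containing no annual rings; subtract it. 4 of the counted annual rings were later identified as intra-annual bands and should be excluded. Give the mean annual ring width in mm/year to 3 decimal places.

Correcting the raw count gives 351 − 4 + 3 = 350 true annual rings.
The growth record spans 587.4 − 16.0 = 571.4 mm.
Mean rate = 571.4 mm / 350 years ≈ 1.633 mm/year.

1.633 mm/year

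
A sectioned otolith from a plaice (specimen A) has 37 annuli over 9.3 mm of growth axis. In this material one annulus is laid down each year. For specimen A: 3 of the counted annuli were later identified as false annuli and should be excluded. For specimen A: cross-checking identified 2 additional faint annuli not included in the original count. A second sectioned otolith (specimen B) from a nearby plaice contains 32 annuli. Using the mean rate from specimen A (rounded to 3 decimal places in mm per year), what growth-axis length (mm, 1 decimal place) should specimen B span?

8.3 mm

Specimen A: true annulus count = 37 − 3 + 2 = 36.
A: Mean rate = 9.3 mm / 36 years ≈ 0.258 mm/yr.
B's length ≈ 0.258 × 32 = 8.3 mm.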